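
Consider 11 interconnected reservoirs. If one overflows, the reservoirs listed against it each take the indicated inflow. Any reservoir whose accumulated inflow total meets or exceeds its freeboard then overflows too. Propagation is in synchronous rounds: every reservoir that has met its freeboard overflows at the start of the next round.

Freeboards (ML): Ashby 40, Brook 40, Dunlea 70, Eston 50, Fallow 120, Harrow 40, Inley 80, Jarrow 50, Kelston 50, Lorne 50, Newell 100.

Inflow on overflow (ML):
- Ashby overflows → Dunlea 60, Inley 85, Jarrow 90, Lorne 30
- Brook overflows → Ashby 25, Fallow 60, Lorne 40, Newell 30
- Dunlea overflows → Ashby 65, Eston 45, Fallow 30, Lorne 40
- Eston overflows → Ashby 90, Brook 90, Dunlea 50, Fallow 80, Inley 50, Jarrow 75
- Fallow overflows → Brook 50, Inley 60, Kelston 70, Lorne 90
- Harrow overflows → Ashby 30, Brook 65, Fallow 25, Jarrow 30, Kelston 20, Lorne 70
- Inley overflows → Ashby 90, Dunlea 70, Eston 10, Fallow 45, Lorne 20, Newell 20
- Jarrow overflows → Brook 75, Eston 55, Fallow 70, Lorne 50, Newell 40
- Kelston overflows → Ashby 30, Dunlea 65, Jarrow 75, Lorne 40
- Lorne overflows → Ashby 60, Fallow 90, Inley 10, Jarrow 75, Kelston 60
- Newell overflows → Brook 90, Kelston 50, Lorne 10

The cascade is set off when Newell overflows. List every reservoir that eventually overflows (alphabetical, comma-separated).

Round 1 — Newell overflows (initial).
  Brook: +90 → 90 ≥ 40
  Kelston: +50 → 50 ≥ 50
  Lorne: +10 → 10 < 50
Round 2 — Brook, Kelston overflow.
  Ashby: +25+30 → 55 ≥ 40
  Dunlea: +65 → 65 < 70
  Fallow: +60 → 60 < 120
  Jarrow: +75 → 75 ≥ 50
  Lorne: +40+40 → 90 ≥ 50
Round 3 — Ashby, Jarrow, Lorne overflow.
  Dunlea: +60 → 125 ≥ 70
  Eston: +55 → 55 ≥ 50
  Fallow: +70+90 → 220 ≥ 120
  Inley: +85+10 → 95 ≥ 80
Round 4 — Dunlea, Eston, Fallow, Inley overflow.
No further overflows.

Ashby, Brook, Dunlea, Eston, Fallow, Inley, Jarrow, Kelston, Lorne, Newell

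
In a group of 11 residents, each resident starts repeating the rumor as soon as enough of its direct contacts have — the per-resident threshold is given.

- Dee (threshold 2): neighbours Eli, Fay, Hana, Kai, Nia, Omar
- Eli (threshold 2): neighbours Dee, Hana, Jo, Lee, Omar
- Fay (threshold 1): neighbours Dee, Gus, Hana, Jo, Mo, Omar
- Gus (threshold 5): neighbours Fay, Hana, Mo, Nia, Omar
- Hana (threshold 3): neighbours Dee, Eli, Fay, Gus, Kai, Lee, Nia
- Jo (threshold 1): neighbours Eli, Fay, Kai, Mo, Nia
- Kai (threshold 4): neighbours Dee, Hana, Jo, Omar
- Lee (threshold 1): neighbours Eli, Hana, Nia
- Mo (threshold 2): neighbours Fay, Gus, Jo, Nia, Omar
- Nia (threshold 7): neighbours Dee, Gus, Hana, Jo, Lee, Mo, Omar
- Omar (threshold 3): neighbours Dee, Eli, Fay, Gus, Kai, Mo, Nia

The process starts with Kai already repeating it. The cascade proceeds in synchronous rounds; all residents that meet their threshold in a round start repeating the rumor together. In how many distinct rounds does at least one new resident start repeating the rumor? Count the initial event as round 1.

Round 1 — Kai starts repeating the rumor (initial).
Round 2 — checking thresholds:
  Dee: 1 of 6 neighbours < 2, not yet.
  Hana: 1 of 7 neighbours < 3, not yet.
  Jo: 1 of 5 neighbours ≥ 1, starts repeating the rumor.
  Omar: 1 of 7 neighbours < 3, not yet.
Round 3 — checking thresholds:
  Dee: 1 of 6 neighbours < 2, not yet.
  Eli: 1 of 5 neighbours < 2, not yet.
  Fay: 1 of 6 neighbours ≥ 1, starts repeating the rumor.
  Hana: 1 of 7 neighbours < 3, not yet.
  Mo: 1 of 5 neighbours < 2, not yet.
  Nia: 1 of 7 neighbours < 7, not yet.
  Omar: 1 of 7 neighbours < 3, not yet.
Round 4 — checking thresholds:
  Dee: 2 of 6 neighbours ≥ 2, starts repeating the rumor.
  Eli: 1 of 5 neighbours < 2, not yet.
  Gus: 1 of 5 neighbours < 5, not yet.
  Hana: 2 of 7 neighbours < 3, not yet.
  Mo: 2 of 5 neighbours ≥ 2, starts repeating the rumor.
  Nia: 1 of 7 neighbours < 7, not yet.
  Omar: 2 of 7 neighbours < 3, not yet.
Round 5 — checking thresholds:
  Eli: 2 of 5 neighbours ≥ 2, starts repeating the rumor.
  Gus: 2 of 5 neighbours < 5, not yet.
  Hana: 3 of 7 neighbours ≥ 3, starts repeating the rumor.
  Nia: 3 of 7 neighbours < 7, not yet.
  Omar: 4 of 7 neighbours ≥ 3, starts repeating the rumor.
Round 6 — checking thresholds:
  Gus: 4 of 5 neighbours < 5, not yet.
  Lee: 2 of 3 neighbours ≥ 1, starts repeating the rumor.
  Nia: 5 of 7 neighbours < 7, not yet.
Round 7 — no new spreads; cascade stops.

6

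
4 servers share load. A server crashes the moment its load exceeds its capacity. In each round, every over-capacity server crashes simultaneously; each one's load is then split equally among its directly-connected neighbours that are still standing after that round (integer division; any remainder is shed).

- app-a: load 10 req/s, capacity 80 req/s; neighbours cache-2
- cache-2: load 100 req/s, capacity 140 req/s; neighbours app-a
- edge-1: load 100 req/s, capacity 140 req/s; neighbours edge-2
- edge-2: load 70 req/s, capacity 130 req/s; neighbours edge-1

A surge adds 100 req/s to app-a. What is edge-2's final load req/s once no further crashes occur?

Round 1 — app-a at 110 > 80. app-a crashes.
  app-a sheds 110 req/s to cache-2: 110 each.
    cache-2: 100+110 = 210 > 140
Round 2 — cache-2 crashes.
  cache-2 sheds 210 req/s: no online neighbours, lost.
No further crashes.

70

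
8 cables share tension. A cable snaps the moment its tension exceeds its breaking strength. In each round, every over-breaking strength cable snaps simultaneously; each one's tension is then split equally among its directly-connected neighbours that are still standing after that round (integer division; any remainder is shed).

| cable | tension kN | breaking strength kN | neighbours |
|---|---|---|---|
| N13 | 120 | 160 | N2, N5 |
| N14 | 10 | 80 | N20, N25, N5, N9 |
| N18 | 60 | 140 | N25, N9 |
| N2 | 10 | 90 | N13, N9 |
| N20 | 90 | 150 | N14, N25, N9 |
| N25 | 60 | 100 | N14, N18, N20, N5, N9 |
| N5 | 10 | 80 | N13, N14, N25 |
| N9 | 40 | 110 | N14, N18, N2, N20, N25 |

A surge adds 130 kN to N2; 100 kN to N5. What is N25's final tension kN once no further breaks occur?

96

Round 1 — N2 at 140 > 90; N5 at 110 > 80. N2, N5 snap.
  N2 sheds 140 kN to N13, N9: 70 each.
    N13: 120+70 = 190 > 160
    N9: 40+70 = 110 ≤ 110
  N5 sheds 110 kN to N13, N14, N25: 36 each (2 lost).
    N13: 190+36 = 226 > 160
    N14: 10+36 = 46 ≤ 80
    N25: 60+36 = 96 ≤ 100
Round 2 — N13 snaps.
  N13 sheds 226 kN: no online neighbours, lost.
No further breaks.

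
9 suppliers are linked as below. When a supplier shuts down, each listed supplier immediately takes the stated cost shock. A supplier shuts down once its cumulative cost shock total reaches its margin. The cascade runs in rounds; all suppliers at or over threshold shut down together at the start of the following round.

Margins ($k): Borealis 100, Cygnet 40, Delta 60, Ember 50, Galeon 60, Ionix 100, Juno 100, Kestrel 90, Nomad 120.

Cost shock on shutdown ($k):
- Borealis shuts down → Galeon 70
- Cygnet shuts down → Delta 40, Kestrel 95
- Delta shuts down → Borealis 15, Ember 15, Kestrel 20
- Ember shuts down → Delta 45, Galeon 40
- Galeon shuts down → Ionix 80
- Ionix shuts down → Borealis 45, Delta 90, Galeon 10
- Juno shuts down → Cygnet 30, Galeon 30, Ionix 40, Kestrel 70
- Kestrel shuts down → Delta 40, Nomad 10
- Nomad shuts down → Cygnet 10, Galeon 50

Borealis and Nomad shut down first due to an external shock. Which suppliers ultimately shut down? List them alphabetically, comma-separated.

Round 1 — Borealis, Nomad shut down (initial).
  Cygnet: +10 → 10 < 40
  Galeon: +70+50 → 120 ≥ 60
Round 2 — Galeon shuts down.
  Ionix: +80 → 80 < 100
No further shutdowns.

Borealis, Galeon, Nomad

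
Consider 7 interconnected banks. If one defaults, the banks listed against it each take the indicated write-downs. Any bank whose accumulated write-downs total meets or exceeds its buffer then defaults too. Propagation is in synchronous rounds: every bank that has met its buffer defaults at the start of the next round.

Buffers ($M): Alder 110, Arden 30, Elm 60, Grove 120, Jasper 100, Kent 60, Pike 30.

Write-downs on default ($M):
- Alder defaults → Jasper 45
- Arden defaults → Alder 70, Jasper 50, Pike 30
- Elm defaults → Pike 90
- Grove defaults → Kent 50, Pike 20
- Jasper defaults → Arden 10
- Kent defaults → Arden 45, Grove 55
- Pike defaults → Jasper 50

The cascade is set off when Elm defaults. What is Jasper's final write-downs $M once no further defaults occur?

Round 1 — Elm defaults (initial).
  Pike: +90 → 90 ≥ 30
Round 2 — Pike defaults.
  Jasper: +50 → 50 < 100
No further defaults.

50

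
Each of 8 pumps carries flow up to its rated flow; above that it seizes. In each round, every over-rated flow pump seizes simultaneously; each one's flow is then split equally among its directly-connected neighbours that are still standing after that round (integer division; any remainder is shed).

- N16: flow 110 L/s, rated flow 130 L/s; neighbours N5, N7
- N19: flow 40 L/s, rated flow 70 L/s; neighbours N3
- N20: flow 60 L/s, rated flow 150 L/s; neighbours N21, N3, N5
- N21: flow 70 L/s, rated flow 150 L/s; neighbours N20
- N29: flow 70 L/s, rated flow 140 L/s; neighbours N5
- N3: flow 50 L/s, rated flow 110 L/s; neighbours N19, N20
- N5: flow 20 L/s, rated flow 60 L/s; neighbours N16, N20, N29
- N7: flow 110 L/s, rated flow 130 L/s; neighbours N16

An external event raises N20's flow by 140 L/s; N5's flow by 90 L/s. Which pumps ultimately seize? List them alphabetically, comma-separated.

N16, N19, N20, N21, N3, N5, N7

Round 1 — N20 at 200 > 150; N5 at 110 > 60. N20, N5 seize.
  N20 sheds 200 L/s to N21, N3: 100 each.
    N21: 70+100 = 170 > 150
    N3: 50+100 = 150 > 110
  N5 sheds 110 L/s to N16, N29: 55 each.
    N16: 110+55 = 165 > 130
    N29: 70+55 = 125 ≤ 140
Round 2 — N16, N21, N3 seize.
  N16 sheds 165 L/s to N7: 165 each.
    N7: 110+165 = 275 > 130
  N21 sheds 170 L/s: no online neighbours, lost.
  N3 sheds 150 L/s to N19: 150 each.
    N19: 40+150 = 190 > 70
Round 3 — N19, N7 seize.
  N19 sheds 190 L/s: no online neighbours, lost.
  N7 sheds 275 L/s: no online neighbours, lost.
No further seizures.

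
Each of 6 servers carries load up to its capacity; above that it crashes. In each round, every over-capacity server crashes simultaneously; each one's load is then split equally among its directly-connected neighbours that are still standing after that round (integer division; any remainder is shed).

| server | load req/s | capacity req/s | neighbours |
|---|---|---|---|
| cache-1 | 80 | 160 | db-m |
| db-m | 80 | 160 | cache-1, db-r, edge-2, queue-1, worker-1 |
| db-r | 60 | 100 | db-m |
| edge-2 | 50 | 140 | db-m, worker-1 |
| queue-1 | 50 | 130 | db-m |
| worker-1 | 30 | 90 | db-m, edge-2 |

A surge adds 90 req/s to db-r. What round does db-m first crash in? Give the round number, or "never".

Round 1 — db-r at 150 > 100. db-r crashes.
  db-r sheds 150 req/s to db-m: 150 each.
    db-m: 80+150 = 230 > 160
Round 2 — db-m crashes.
  db-m sheds 230 req/s to cache-1, edge-2, queue-1, worker-1: 57 each (2 lost).
    cache-1: 80+57 = 137 ≤ 160
    edge-2: 50+57 = 107 ≤ 140
    queue-1: 50+57 = 107 ≤ 130
    worker-1: 30+57 = 87 ≤ 90
No further crashes.

2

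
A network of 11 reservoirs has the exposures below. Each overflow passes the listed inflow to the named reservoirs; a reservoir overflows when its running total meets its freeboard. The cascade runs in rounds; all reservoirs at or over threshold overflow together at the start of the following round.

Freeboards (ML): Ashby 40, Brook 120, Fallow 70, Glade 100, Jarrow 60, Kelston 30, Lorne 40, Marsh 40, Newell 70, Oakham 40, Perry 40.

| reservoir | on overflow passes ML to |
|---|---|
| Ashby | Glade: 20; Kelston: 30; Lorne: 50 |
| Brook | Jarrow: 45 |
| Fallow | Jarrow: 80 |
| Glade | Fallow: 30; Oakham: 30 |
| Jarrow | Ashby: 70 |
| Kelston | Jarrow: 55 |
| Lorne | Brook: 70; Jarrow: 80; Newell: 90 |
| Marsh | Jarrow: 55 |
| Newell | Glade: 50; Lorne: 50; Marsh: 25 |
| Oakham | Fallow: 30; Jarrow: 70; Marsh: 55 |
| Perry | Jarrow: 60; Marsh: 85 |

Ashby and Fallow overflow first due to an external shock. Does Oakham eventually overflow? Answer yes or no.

no

Round 1 — Ashby, Fallow overflow (initial).
  Glade: +20 → 20 < 100
  Jarrow: +80 → 80 ≥ 60
  Kelston: +30 → 30 ≥ 30
  Lorne: +50 → 50 ≥ 40
Round 2 — Jarrow, Kelston, Lorne overflow.
  Brook: +70 → 70 < 120
  Newell: +90 → 90 ≥ 70
Round 3 — Newell overflows.
  Glade: +50 → 70 < 100
  Marsh: +25 → 25 < 40
No further overflows.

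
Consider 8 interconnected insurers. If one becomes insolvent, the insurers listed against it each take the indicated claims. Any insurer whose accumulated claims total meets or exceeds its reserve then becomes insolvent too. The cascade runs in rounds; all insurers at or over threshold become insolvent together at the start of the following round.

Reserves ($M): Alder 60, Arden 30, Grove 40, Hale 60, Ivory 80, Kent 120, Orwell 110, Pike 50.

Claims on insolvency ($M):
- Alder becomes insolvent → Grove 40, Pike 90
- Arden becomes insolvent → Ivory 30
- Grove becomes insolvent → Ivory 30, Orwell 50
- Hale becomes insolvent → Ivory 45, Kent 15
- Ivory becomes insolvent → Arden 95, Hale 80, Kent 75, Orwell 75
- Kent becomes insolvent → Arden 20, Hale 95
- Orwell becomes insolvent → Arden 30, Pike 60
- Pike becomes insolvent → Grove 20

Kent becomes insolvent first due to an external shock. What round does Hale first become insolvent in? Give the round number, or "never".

2

Round 1 — Kent becomes insolvent (initial).
  Arden: +20 → 20 < 30
  Hale: +95 → 95 ≥ 60
Round 2 — Hale becomes insolvent.
  Ivory: +45 → 45 < 80
No further insolvencies.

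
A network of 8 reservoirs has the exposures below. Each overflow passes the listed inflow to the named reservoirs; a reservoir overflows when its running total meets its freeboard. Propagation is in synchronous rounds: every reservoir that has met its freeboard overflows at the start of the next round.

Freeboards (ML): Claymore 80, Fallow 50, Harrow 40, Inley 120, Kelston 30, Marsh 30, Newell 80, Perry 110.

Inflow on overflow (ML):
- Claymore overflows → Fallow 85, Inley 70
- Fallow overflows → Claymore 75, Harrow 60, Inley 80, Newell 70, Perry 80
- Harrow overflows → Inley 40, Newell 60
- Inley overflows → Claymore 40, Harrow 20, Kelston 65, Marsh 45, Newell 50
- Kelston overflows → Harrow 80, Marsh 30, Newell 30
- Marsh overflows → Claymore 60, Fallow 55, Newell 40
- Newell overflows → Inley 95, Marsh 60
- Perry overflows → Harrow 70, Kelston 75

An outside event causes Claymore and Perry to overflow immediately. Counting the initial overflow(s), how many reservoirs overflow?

Round 1 — Claymore, Perry overflow (initial).
  Fallow: +85 → 85 ≥ 50
  Harrow: +70 → 70 ≥ 40
  Inley: +70 → 70 < 120
  Kelston: +75 → 75 ≥ 30
Round 2 — Fallow, Harrow, Kelston overflow.
  Inley: +80+40 → 190 ≥ 120
  Marsh: +30 → 30 ≥ 30
  Newell: +70+60+30 → 160 ≥ 80
Round 3 — Inley, Marsh, Newell overflow.
No further overflows.

8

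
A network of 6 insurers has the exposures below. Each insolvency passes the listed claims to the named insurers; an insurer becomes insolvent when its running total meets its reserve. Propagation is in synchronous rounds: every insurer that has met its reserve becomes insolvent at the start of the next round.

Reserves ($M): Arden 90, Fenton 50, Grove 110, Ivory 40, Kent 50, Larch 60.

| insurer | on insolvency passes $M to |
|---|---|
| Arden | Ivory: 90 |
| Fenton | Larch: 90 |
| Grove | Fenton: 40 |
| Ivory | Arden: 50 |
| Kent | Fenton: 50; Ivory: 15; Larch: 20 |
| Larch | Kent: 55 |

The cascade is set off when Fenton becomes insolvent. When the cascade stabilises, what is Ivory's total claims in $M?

Round 1 — Fenton becomes insolvent (initial).
  Larch: +90 → 90 ≥ 60
Round 2 — Larch becomes insolvent.
  Kent: +55 → 55 ≥ 50
Round 3 — Kent becomes insolvent.
  Ivory: +15 → 15 < 40
No further insolvencies.

15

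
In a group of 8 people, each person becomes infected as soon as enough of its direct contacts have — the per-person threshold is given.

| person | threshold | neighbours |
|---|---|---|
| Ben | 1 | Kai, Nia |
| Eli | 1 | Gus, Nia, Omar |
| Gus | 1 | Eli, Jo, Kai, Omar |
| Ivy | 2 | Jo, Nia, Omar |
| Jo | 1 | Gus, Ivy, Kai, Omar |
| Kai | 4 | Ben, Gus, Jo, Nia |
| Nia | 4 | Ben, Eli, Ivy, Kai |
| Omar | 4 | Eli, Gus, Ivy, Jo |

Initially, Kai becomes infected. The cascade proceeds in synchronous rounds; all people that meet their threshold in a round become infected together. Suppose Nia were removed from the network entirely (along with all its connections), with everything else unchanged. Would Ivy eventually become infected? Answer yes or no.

With Nia removed:
Round 1 — Kai becomes infected (initial).
Round 2 — checking thresholds:
  Ben: 1 of 1 neighbours ≥ 1, becomes infected.
  Gus: 1 of 4 neighbours ≥ 1, becomes infected.
  Jo: 1 of 4 neighbours ≥ 1, becomes infected.
Round 3 — checking thresholds:
  Eli: 1 of 2 neighbours ≥ 1, becomes infected.
  Ivy: 1 of 2 neighbours < 2, below threshold.
  Omar: 2 of 4 neighbours < 4, below threshold.
Round 4 — no new infections; cascade stops.

no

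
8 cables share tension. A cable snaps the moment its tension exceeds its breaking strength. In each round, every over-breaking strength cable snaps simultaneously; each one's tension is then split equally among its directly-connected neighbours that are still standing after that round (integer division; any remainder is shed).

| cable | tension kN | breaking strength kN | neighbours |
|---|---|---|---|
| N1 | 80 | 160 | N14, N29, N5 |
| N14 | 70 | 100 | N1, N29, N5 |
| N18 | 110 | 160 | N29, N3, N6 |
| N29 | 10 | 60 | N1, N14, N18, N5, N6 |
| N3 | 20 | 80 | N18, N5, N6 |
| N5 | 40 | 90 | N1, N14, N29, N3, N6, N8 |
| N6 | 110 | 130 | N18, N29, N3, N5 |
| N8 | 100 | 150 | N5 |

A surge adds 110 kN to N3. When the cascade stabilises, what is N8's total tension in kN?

144

Round 1 — N3 at 130 > 80. N3 snaps.
  N3 sheds 130 kN to N18, N5, N6: 43 each (1 lost).
    N18: 110+43 = 153 ≤ 160
    N5: 40+43 = 83 ≤ 90
    N6: 110+43 = 153 > 130
Round 2 — N6 snaps.
  N6 sheds 153 kN to N18, N29, N5: 51 each.
    N18: 153+51 = 204 > 160
    N29: 10+51 = 61 > 60
    N5: 83+51 = 134 > 90
Round 3 — N18, N29, N5 snap.
  N18 sheds 204 kN: no online neighbours, lost.
  N29 sheds 61 kN to N1, N14: 30 each (1 lost).
    N1: 80+30 = 110 ≤ 160
    N14: 70+30 = 100 ≤ 100
  N5 sheds 134 kN to N1, N14, N8: 44 each (2 lost).
    N1: 110+44 = 154 ≤ 160
    N14: 100+44 = 144 > 100
    N8: 100+44 = 144 ≤ 150
Round 4 — N14 snaps.
  N14 sheds 144 kN to N1: 144 each.
    N1: 154+144 = 298 > 160
Round 5 — N1 snaps.
  N1 sheds 298 kN: no online neighbours, lost.
No further breaks.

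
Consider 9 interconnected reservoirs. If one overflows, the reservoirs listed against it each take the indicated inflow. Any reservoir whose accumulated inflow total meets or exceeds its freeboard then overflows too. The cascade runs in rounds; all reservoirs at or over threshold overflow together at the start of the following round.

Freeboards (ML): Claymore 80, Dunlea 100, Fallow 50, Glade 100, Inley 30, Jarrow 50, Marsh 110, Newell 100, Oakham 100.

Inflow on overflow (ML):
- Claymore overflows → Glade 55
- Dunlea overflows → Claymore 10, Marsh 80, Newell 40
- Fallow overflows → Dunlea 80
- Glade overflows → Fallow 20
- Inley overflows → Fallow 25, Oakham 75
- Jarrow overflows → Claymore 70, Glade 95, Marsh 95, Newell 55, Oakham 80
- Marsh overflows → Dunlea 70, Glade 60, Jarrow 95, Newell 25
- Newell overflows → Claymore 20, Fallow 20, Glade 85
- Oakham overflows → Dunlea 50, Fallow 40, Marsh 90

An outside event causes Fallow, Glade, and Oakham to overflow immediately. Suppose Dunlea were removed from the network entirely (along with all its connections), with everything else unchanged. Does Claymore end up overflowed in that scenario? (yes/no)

no

With Dunlea removed:
Round 1 — Fallow, Glade, Oakham overflow (initial).
  Marsh: +90 → 90 < 110
No further overflows.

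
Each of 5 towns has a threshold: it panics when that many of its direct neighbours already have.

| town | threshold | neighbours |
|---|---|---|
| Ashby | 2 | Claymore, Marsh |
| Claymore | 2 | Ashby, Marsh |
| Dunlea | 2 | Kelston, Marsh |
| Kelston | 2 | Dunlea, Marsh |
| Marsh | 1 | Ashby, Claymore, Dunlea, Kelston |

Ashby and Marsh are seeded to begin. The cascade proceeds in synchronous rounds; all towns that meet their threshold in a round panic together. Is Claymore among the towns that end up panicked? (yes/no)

yes

Round 1 — Ashby, Marsh panic (initial).
Round 2 — checking thresholds:
  Claymore: 2 of 2 neighbours ≥ 2, panics.
  Dunlea: 1 of 2 neighbours < 2, holds.
  Kelston: 1 of 2 neighbours < 2, holds.
Round 3 — no new panics; cascade stops.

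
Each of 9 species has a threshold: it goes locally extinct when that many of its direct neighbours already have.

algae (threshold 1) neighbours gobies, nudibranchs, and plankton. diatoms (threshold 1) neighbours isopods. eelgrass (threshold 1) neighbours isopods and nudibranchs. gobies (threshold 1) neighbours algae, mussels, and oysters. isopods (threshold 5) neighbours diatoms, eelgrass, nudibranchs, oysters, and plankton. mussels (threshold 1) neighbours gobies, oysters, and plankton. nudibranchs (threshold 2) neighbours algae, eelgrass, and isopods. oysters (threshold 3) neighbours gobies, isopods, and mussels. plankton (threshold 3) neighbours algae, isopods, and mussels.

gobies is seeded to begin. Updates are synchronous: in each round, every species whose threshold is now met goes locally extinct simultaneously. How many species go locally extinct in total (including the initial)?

Round 1 — gobies goes locally extinct (initial).
Round 2 — checking thresholds:
  algae: 1 of 3 neighbours ≥ 1, goes locally extinct.
  mussels: 1 of 3 neighbours ≥ 1, goes locally extinct.
  oysters: 1 of 3 neighbours < 3, holds.
Round 3 — no new extinctions; cascade stops.

3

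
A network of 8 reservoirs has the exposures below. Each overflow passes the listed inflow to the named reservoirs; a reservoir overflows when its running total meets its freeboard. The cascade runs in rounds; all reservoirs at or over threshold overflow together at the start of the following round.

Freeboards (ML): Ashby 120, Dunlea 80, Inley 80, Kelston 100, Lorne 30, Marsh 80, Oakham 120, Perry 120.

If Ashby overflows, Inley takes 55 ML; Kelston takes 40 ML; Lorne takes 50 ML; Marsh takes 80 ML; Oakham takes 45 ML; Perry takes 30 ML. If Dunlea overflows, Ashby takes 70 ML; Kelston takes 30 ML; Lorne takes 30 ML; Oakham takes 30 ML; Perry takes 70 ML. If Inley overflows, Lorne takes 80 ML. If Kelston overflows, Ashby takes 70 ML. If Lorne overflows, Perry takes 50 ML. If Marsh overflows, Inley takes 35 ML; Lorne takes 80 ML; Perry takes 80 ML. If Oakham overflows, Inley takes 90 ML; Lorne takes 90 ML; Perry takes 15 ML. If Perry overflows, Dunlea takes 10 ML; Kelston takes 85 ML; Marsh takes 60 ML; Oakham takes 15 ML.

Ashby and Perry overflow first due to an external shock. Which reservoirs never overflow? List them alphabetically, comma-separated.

Dunlea, Oakham

Round 1 — Ashby, Perry overflow (initial).
  Dunlea: +10 → 10 < 80
  Inley: +55 → 55 < 80
  Kelston: +40+85 → 125 ≥ 100
  Lorne: +50 → 50 ≥ 30
  Marsh: +80+60 → 140 ≥ 80
  Oakham: +45+15 → 60 < 120
Round 2 — Kelston, Lorne, Marsh overflow.
  Inley: +35 → 90 ≥ 80
Round 3 — Inley overflows.
No further overflows.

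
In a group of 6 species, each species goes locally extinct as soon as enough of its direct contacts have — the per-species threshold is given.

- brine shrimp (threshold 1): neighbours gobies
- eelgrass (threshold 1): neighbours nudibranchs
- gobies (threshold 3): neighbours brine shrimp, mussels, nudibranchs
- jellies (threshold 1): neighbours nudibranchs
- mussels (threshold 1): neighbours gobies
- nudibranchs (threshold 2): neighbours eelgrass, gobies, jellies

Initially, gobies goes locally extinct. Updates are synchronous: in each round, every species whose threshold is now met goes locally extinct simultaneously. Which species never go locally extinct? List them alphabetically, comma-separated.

eelgrass, jellies, nudibranchs

Round 1 — gobies goes locally extinct (initial).
Round 2 — checking thresholds:
  brine shrimp: 1 of 1 neighbours ≥ 1, goes locally extinct.
  mussels: 1 of 1 neighbours ≥ 1, goes locally extinct.
  nudibranchs: 1 of 3 neighbours < 2, below threshold.
Round 3 — no new extinctions; cascade stops.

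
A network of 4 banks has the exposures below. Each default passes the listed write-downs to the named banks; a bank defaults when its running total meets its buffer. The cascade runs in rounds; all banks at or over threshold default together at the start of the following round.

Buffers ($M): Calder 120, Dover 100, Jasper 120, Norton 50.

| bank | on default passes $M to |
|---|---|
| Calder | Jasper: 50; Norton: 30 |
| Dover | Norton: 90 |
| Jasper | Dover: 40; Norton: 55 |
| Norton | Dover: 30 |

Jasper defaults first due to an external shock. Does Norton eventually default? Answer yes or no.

yes

Round 1 — Jasper defaults (initial).
  Dover: +40 → 40 < 100
  Norton: +55 → 55 ≥ 50
Round 2 — Norton defaults.
  Dover: +30 → 70 < 100
No further defaults.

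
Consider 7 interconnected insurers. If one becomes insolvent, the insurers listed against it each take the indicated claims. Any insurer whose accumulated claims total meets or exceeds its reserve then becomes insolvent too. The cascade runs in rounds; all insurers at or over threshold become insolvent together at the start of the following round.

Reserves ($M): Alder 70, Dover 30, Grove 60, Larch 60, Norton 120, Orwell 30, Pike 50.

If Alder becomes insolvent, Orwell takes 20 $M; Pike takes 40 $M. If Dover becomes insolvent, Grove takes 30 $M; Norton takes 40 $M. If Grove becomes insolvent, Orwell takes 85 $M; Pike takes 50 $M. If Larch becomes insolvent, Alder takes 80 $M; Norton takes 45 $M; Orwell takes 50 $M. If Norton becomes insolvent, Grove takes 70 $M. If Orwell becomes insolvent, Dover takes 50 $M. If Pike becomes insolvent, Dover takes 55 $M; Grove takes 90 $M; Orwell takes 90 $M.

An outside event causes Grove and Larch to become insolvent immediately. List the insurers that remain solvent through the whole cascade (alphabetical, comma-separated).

Round 1 — Grove, Larch become insolvent (initial).
  Alder: +80 → 80 ≥ 70
  Norton: +45 → 45 < 120
  Orwell: +85+50 → 135 ≥ 30
  Pike: +50 → 50 ≥ 50
Round 2 — Alder, Orwell, Pike become insolvent.
  Dover: +50+55 → 105 ≥ 30
Round 3 — Dover becomes insolvent.
  Norton: +40 → 85 < 120
No further insolvencies.

Norton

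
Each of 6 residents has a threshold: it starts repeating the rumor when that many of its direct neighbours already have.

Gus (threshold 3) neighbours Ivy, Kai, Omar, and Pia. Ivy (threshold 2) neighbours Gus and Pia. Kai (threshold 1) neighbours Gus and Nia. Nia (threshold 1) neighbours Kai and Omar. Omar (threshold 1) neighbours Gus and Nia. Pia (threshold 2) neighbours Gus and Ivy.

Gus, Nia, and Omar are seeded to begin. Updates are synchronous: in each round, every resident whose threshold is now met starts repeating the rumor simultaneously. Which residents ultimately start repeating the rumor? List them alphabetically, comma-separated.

Gus, Kai, Nia, Omar

Round 1 — Gus, Nia, Omar start repeating the rumor (initial).
Round 2 — checking thresholds:
  Ivy: 1 of 2 neighbours < 2, below threshold.
  Kai: 2 of 2 neighbours ≥ 1, starts repeating the rumor.
  Pia: 1 of 2 neighbours < 2, below threshold.
Round 3 — no new spreads; cascade stops.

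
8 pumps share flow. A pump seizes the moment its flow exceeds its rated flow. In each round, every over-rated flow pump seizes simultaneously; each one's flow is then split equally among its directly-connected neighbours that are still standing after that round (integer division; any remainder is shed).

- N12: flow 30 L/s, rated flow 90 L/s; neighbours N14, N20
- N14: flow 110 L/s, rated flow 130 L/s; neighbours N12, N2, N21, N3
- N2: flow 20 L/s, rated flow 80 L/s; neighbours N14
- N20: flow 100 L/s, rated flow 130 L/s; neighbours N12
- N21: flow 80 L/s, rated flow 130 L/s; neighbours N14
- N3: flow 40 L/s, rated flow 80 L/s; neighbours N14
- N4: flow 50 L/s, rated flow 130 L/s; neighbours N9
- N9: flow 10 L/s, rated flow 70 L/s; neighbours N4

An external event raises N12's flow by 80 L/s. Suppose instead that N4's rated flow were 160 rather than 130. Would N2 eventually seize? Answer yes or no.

no

With N4's rated flow at 160:
Round 1 — N12 at 110 > 90. N12 seizes.
  N12 sheds 110 L/s to N14, N20: 55 each.
    N14: 110+55 = 165 > 130
    N20: 100+55 = 155 > 130
Round 2 — N14, N20 seize.
  N14 sheds 165 L/s to N2, N21, N3: 55 each.
    N2: 20+55 = 75 ≤ 80
    N21: 80+55 = 135 > 130
    N3: 40+55 = 95 > 80
  N20 sheds 155 L/s: no online neighbours, lost.
Round 3 — N21, N3 seize.
  N21 sheds 135 L/s: no online neighbours, lost.
  N3 sheds 95 L/s: no online neighbours, lost.
No further seizures.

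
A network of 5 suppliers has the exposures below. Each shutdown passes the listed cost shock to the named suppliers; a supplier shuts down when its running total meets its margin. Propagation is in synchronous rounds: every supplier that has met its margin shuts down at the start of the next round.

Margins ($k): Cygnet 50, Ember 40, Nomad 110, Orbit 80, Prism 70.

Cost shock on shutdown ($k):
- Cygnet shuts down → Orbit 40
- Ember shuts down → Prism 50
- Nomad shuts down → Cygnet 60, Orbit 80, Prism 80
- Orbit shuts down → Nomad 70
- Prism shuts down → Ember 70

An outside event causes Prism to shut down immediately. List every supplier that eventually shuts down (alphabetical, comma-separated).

Ember, Prism

Round 1 — Prism shuts down (initial).
  Ember: +70 → 70 ≥ 40
Round 2 — Ember shuts down.
No further shutdowns.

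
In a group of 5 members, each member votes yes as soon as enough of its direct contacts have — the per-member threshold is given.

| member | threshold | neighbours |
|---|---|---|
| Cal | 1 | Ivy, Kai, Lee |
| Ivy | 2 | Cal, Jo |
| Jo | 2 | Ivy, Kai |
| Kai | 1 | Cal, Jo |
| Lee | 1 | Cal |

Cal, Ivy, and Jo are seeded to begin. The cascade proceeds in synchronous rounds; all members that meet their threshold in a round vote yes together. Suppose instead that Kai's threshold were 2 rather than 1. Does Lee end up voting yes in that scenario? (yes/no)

With Kai's threshold at 2:
Round 1 — Cal, Ivy, Jo vote yes (initial).
Round 2 — checking thresholds:
  Kai: 2 of 2 neighbours ≥ 2, votes yes.
  Lee: 1 of 1 neighbours ≥ 1, votes yes.
Round 3 — no new yes votes; cascade stops.

yes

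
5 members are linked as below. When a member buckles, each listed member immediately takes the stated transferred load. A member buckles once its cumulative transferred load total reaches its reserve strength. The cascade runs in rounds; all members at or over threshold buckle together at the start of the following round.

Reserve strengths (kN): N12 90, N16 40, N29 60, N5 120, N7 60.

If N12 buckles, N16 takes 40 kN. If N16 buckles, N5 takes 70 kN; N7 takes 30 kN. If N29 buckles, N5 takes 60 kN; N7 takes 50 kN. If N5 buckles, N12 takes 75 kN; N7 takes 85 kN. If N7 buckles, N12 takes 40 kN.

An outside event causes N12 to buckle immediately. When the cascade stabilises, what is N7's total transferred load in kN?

30

Round 1 — N12 buckles (initial).
  N16: +40 → 40 ≥ 40
Round 2 — N16 buckles.
  N5: +70 → 70 < 120
  N7: +30 → 30 < 60
No further bucklings.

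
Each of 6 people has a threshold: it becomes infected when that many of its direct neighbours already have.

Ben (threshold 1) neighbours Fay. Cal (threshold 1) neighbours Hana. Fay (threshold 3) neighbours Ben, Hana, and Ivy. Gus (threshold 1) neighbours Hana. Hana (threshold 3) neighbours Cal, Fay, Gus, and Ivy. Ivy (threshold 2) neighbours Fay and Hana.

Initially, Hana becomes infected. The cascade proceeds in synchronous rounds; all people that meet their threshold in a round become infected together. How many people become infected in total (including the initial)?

Round 1 — Hana becomes infected (initial).
Round 2 — checking thresholds:
  Cal: 1 of 1 neighbours ≥ 1, becomes infected.
  Fay: 1 of 3 neighbours < 3, holds.
  Gus: 1 of 1 neighbours ≥ 1, becomes infected.
  Ivy: 1 of 2 neighbours < 2, holds.
Round 3 — no new infections; cascade stops.

3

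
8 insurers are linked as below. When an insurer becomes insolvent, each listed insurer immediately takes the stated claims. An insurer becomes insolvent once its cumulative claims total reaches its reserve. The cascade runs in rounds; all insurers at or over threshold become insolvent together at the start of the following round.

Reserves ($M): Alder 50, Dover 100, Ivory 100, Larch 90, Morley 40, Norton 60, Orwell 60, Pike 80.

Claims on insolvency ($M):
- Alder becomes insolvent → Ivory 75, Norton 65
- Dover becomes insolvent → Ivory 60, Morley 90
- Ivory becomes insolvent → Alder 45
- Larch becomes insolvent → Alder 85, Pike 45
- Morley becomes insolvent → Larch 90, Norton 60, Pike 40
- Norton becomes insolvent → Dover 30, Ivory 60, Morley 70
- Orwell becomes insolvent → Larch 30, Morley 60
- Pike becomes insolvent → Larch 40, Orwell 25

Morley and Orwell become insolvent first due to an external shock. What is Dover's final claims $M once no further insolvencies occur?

Round 1 — Morley, Orwell become insolvent (initial).
  Larch: +90+30 → 120 ≥ 90
  Norton: +60 → 60 ≥ 60
  Pike: +40 → 40 < 80
Round 2 — Larch, Norton become insolvent.
  Alder: +85 → 85 ≥ 50
  Dover: +30 → 30 < 100
  Ivory: +60 → 60 < 100
  Pike: +45 → 85 ≥ 80
Round 3 — Alder, Pike become insolvent.
  Ivory: +75 → 135 ≥ 100
Round 4 — Ivory becomes insolvent.
No further insolvencies.

30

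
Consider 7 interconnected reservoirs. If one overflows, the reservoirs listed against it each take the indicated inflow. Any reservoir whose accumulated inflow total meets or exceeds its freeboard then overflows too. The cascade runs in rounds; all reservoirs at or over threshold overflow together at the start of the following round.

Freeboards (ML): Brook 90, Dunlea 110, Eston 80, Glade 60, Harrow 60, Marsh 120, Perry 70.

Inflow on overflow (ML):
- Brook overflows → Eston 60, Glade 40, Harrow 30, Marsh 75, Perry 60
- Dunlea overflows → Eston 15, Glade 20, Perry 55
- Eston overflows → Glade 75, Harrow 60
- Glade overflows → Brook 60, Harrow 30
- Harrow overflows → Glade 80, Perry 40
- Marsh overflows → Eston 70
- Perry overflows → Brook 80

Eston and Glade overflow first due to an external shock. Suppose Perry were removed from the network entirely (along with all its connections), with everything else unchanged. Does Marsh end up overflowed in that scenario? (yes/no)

no

With Perry removed:
Round 1 — Eston, Glade overflow (initial).
  Brook: +60 → 60 < 90
  Harrow: +60+30 → 90 ≥ 60
Round 2 — Harrow overflows.
No further overflows.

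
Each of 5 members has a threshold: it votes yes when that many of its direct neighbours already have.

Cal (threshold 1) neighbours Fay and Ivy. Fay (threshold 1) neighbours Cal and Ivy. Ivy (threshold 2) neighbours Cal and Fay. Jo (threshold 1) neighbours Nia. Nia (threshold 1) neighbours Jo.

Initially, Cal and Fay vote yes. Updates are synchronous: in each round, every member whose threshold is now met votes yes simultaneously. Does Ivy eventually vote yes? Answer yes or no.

yes

Round 1 — Cal, Fay vote yes (initial).
Round 2 — checking thresholds:
  Ivy: 2 of 2 neighbours ≥ 2, votes yes.
Round 3 — no new yes votes; cascade stops.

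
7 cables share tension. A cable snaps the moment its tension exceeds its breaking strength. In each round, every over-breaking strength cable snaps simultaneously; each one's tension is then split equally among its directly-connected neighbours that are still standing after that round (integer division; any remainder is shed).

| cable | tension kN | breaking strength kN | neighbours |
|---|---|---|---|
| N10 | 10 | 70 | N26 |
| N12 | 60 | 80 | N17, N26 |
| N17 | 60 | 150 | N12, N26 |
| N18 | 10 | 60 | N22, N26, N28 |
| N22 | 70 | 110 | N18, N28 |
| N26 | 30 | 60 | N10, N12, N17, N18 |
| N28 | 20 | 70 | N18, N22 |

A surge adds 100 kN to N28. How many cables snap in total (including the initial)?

6

Round 1 — N28 at 120 > 70. N28 snaps.
  N28 sheds 120 kN to N18, N22: 60 each.
    N18: 10+60 = 70 > 60
    N22: 70+60 = 130 > 110
Round 2 — N18, N22 snap.
  N18 sheds 70 kN to N26: 70 each.
    N26: 30+70 = 100 > 60
  N22 sheds 130 kN: no online neighbours, lost.
Round 3 — N26 snaps.
  N26 sheds 100 kN to N10, N12, N17: 33 each (1 lost).
    N10: 10+33 = 43 ≤ 70
    N12: 60+33 = 93 > 80
    N17: 60+33 = 93 ≤ 150
Round 4 — N12 snaps.
  N12 sheds 93 kN to N17: 93 each.
    N17: 93+93 = 186 > 150
Round 5 — N17 snaps.
  N17 sheds 186 kN: no online neighbours, lost.
No further breaks.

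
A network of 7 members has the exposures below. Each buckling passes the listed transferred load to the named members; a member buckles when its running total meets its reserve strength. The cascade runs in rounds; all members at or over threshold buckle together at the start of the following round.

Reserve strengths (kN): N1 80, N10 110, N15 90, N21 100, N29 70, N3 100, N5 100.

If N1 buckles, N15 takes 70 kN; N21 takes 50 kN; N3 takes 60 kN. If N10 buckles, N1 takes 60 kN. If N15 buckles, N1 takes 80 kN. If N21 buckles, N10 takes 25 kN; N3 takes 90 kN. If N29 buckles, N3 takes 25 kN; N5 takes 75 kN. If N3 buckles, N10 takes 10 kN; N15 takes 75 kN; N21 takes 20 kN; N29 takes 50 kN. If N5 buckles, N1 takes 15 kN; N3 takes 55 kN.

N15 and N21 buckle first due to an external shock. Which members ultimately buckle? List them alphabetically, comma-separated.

Round 1 — N15, N21 buckle (initial).
  N1: +80 → 80 ≥ 80
  N10: +25 → 25 < 110
  N3: +90 → 90 < 100
Round 2 — N1 buckles.
  N3: +60 → 150 ≥ 100
Round 3 — N3 buckles.
  N10: +10 → 35 < 110
  N29: +50 → 50 < 70
No further bucklings.

N1, N15, N21, N3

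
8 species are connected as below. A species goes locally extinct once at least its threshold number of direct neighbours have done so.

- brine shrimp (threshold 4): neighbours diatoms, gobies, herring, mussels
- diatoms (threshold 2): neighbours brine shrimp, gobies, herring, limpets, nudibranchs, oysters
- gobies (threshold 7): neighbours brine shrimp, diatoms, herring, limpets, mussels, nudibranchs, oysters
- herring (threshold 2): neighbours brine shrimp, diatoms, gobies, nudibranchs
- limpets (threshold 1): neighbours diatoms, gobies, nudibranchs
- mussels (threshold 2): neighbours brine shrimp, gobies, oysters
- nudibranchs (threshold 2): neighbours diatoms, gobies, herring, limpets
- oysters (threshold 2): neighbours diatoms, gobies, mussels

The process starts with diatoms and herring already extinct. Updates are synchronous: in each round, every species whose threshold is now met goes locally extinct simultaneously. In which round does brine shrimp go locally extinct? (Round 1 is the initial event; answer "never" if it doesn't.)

Round 1 — diatoms, herring go locally extinct (initial).
Round 2 — checking thresholds:
  brine shrimp: 2 of 4 neighbours < 4, not yet.
  gobies: 2 of 7 neighbours < 7, not yet.
  limpets: 1 of 3 neighbours ≥ 1, goes locally extinct.
  nudibranchs: 2 of 4 neighbours ≥ 2, goes locally extinct.
  oysters: 1 of 3 neighbours < 2, not yet.
Round 3 — no new extinctions; cascade stops.

never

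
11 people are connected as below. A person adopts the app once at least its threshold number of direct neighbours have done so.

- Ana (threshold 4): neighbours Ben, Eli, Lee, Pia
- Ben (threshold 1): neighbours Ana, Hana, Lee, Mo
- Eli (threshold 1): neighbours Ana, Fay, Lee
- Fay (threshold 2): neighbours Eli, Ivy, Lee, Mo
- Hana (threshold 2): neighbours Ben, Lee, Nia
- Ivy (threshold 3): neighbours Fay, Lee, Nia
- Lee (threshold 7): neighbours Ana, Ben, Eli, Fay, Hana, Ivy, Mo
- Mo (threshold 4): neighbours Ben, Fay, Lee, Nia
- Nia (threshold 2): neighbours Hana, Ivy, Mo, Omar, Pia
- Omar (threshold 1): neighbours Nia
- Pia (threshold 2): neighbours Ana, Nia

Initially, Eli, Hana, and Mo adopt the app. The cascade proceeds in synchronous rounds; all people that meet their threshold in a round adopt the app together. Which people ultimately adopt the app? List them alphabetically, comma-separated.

Round 1 — Eli, Hana, Mo adopt the app (initial).
Round 2 — checking thresholds:
  Ana: 1 of 4 neighbours < 4, below threshold.
  Ben: 2 of 4 neighbours ≥ 1, adopts the app.
  Fay: 2 of 4 neighbours ≥ 2, adopts the app.
  Lee: 3 of 7 neighbours < 7, below threshold.
  Nia: 2 of 5 neighbours ≥ 2, adopts the app.
Round 3 — checking thresholds:
  Ana: 2 of 4 neighbours < 4, below threshold.
  Ivy: 2 of 3 neighbours < 3, below threshold.
  Lee: 5 of 7 neighbours < 7, below threshold.
  Omar: 1 of 1 neighbours ≥ 1, adopts the app.
  Pia: 1 of 2 neighbours < 2, below threshold.
Round 4 — no new adoptions; cascade stops.

Ben, Eli, Fay, Hana, Mo, Nia, Omar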